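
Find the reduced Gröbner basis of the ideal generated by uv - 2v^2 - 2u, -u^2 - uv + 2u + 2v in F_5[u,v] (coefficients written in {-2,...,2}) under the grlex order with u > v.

f_1 = uv - 2v^2 - 2u, LT = uv.
f_2 = -u^2 - uv + 2u + 2v, LT = u^2.

S(f_1,f_2): lcm = u^2v. S = 2uv^2 - 2u^2 + 2uv + 2v^2.
  leading term uv^2: subtract (2v)·f_1 from 2uv^2 - 2u^2 + 2uv + 2v^2 → -v^3 - 2u^2 + uv + 2v^2
  leading term v^3: no divisor's leading term divides it; move -v^3 to the remainder.
  leading term u^2: subtract (2)·f_2 from -2u^2 + uv + 2v^2 → -2uv + 2v^2 + u + v
  leading term uv: subtract (-2)·f_1 from -2uv + 2v^2 + u + v → -2v^2 + 2u + v
  leading term v^2: no divisor's leading term divides it; move -2v^2 to the remainder.
  leading term u: no divisor's leading term divides it; move 2u to the remainder.
  leading term v: no divisor's leading term divides it; move v to the remainder.
  remainder -v^3 - 2v^2 + 2u + v ≠ 0; add g_3 = -v^3 - 2v^2 + 2u + v to the basis.

The other S-polynomials (S(f_1,g_3), S(f_2,g_3)) all reduce to 0 modulo the current basis, so we have a Gröbner basis.

G = {v^3 + 2v^2 - 2u - v, u^2 + 2v^2 - 2v, uv - 2v^2 - 2u}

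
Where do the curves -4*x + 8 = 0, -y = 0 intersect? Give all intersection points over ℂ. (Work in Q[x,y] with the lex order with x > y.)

Compute a lex Gröbner basis by Buchberger's algorithm.
f_1 = -4*x + 8, LT = x.
f_2 = -y, LT = y.

The S-polynomials (S(f_1,f_2)) all reduce to 0 modulo the current basis, so we have a Gröbner basis.
Inter-reduce: drop elements whose leading term is divisible by another's, tail-reduce, and make monic.
Reduced Gröbner basis: {x - 2, y}.

Elimination: the polynomial y lies in the elimination ideal for y, so y ∈ {0}. For each such y, the remaining basis elements (now univariate) give the rest of the solution.
  y = 0: the earlier basis element becomes x - 2 = 0, giving x = 2 — point (2, 0).
Substituting each solution back into the original system confirms all equations vanish.

{(2, 0)}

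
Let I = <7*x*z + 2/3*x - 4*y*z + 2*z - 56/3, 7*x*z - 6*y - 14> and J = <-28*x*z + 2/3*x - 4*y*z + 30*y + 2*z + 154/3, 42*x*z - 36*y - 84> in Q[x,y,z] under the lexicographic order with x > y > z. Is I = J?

Yes, the ideals are equal.

Two ideals are equal iff their reduced Gröbner bases coincide (the reduced basis is unique for a fixed ordering).
Buchberger on the first generating set:
f_1 = 7*x*z + 2/3*x - 4*y*z + 2*z - 56/3, LT = x*z.
f_2 = 7*x*z - 6*y - 14, LT = x*z.

S(f_1,f_2): lcm = x*z. S = 2/21*x - 4/7*y*z + 6/7*y + 2/7*z - 2/3.
  reduce S modulo (f_1, f_2):
  remainder 2/21*x - 4/7*y*z + 6/7*y + 2/7*z - 2/3 ≠ 0; add g_3 = 2/21*x - 4/7*y*z + 6/7*y + 2/7*z - 2/3 to the basis.

S(f_1,g_3): lcm = x*z. S = 2/21*x + 6*y*z**2 - 67/7*y*z - 3*z**2 + 51/7*z - 8/3.
  reduce S modulo (f_1, f_2, g_3):
  remainder 6*y*z**2 - 9*y*z - 6/7*y - 3*z**2 + 7*z - 2 ≠ 0; add g_4 = 6*y*z**2 - 9*y*z - 6/7*y - 3*z**2 + 7*z - 2 to the basis.

The other S-polynomials (S(f_2,g_3), S(f_1,g_4), S(f_2,g_4), S(g_3,g_4)) all reduce to 0 modulo the current basis, so we have a Gröbner basis.
Inter-reduce: drop elements whose leading term is divisible by another's, tail-reduce, and make monic.
Reduced Gröbner basis: {x - 6*y*z + 9*y + 3*z - 7, y*z**2 - 3/2*y*z - 1/7*y - 1/2*z**2 + 7/6*z - 1/3}.

Buchberger on the second generating set:
h_1 = -28*x*z + 2/3*x - 4*y*z + 30*y + 2*z + 154/3, LT = x*z.
h_2 = 42*x*z - 36*y - 84, LT = x*z.

S(h_1,h_2): lcm = x*z. S = -1/42*x + 1/7*y*z - 3/14*y - 1/14*z + 1/6.
  reduce S modulo (h_1, h_2):
  remainder -1/42*x + 1/7*y*z - 3/14*y - 1/14*z + 1/6 ≠ 0; add k_3 = -1/42*x + 1/7*y*z - 3/14*y - 1/14*z + 1/6 to the basis.

S(h_1,k_3): lcm = x*z. S = -1/42*x + 6*y*z**2 - 62/7*y*z - 15/14*y - 3*z**2 + 97/14*z - 11/6.
  reduce S modulo (h_1, h_2, k_3):
  remainder 6*y*z**2 - 9*y*z - 6/7*y - 3*z**2 + 7*z - 2 ≠ 0; add k_4 = 6*y*z**2 - 9*y*z - 6/7*y - 3*z**2 + 7*z - 2 to the basis.

The other S-polynomials (S(h_2,k_3), S(h_1,k_4), S(h_2,k_4), S(k_3,k_4)) all reduce to 0 modulo the current basis, so we have a Gröbner basis.
Inter-reduce: drop elements whose leading term is divisible by another's, tail-reduce, and make monic.
Reduced Gröbner basis: {x - 6*y*z + 9*y + 3*z - 7, y*z**2 - 3/2*y*z - 1/7*y - 1/2*z**2 + 7/6*z - 1/3}.

The two bases agree; hence the ideals are identical.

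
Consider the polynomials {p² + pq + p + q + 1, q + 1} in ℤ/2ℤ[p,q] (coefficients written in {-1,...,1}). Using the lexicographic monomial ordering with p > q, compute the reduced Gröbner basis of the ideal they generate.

f_1 = p² + pq + p + q + 1, LT = p².
f_2 = q + 1, LT = q.

S(f_1,f_2): leading monomials are coprime, so the S-polynomial reduces to 0 (Buchberger's first criterion).
Every S-polynomial of the final basis reduces to 0, so we have a Gröbner basis.

G = {p², q + 1}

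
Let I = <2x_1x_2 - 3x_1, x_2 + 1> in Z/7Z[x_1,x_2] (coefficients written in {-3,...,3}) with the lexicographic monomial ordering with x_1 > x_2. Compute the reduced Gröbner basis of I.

f_1 = 2x_1x_2 - 3x_1, LT = x_1x_2.
f_2 = x_2 + 1, LT = x_2.

S(f_1,f_2): lcm = x_1x_2. S = x_1.
  reduce S modulo (f_1, f_2):
  remainder x_1 ≠ 0; add g_3 = x_1 to the basis.

The other S-polynomials (S(f_1,g_3), S(f_2,g_3)) all reduce to 0 modulo the current basis, so we have a Gröbner basis.
Inter-reduce: drop elements whose leading term is divisible by another's, tail-reduce, and make monic.

G = {x_1, x_2 + 1}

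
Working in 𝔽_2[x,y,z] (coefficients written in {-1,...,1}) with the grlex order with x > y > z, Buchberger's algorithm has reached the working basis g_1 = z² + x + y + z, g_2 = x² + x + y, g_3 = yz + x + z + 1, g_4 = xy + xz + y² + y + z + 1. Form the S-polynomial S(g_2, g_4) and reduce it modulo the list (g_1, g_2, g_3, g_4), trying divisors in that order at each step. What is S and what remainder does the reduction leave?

S(g_2, g_4) = x²z + xy² + xz + y² + x; remainder on division = y³ + xz + x.

lcm(LM(g_2), LM(g_4)) = x²y.
S = (lcm/LT(g_2))·g_2 − (lcm/LT(g_4))·g_4 = x²z + xy² + xz + y² + x.
Reduce S modulo (g_1, g_2, g_3, g_4) in that order:
  leading term x²z: subtract (z)·g_2 from x²z + xy² + xz + y² + x → xy² + y² + yz + x
  leading term xy²: subtract (y)·g_4 from xy² + y² + yz + x → xyz + y³ + x + y
  leading term xyz: subtract (x)·g_3 from xyz + y³ + x + y → y³ + x² + xz + y
  leading term y³: no divisor's leading term divides it; move y³ to the remainder.
  leading term x²: subtract (1)·g_2 from x² + xz + y → xz + x
  leading term xz: no divisor's leading term divides it; move xz to the remainder.
  leading term x: no divisor's leading term divides it; move x to the remainder.
The remainder y³ + xz + x is nonzero, so it would be added as the next basis element.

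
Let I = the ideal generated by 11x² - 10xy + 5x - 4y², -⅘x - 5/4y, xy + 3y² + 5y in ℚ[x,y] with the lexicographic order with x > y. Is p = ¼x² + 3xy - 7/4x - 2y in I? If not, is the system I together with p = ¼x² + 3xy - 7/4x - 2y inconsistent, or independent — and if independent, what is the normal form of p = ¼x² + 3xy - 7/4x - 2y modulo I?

First compute the reduced Gröbner basis of I by Buchberger's algorithm.
f_1 = 11x² - 10xy + 5x - 4y², LT = x².
f_2 = -⅘x - 5/4y, LT = x.
f_3 = xy + 3y² + 5y, LT = xy.

S(f_1,f_2): lcm = x². S = -435/176xy + 5/11x - 4/11y².
  leading term xy: subtract (2175/704y)·f_2 from -435/176xy + 5/11x - 4/11y² → 5/11x + 9851/2816y²
  leading term x: subtract (-25/44)·f_2 from 5/11x + 9851/2816y² → 9851/2816y² - 125/176y
  leading term y²: no divisor's leading term divides it; move 9851/2816y² to the remainder.
  leading term y: no divisor's leading term divides it; move -125/176y to the remainder.
  remainder 9851/2816y² - 125/176y ≠ 0; add h_4 = 9851/2816y² - 125/176y to the basis.

S(f_1,f_3): lcm = x²y. S = -43/11xy² - 50/11xy - 4/11y³.
  leading term xy²: subtract (215/44y²)·f_2 from -43/11xy² - 50/11xy - 4/11y³ → -50/11xy + 1011/176y³
  leading term xy: subtract (125/22y)·f_2 from -50/11xy + 1011/176y³ → 1011/176y³ + 625/88y²
  leading term y³: subtract (16176/9851y)·h_4 from 1011/176y³ + 625/88y² → 651625/78808y²
  leading term y²: subtract (229372000/97042201)·h_4 from 651625/78808y² → 162906250/97042201y
  leading term y: no divisor's leading term divides it; move 162906250/97042201y to the remainder.
  remainder 162906250/97042201y ≠ 0; add h_5 = 162906250/97042201y to the basis.

The other S-polynomials (S(f_2,f_3), S(f_1,h_4), S(f_2,h_4), S(f_3,h_4), S(f_1,h_5), S(f_2,h_5), S(f_3,h_5), S(h_4,h_5)) all reduce to 0 modulo the current basis, so we have a Gröbner basis.
Inter-reduce: drop elements whose leading term is divisible by another's, tail-reduce, and make monic.
Reduced Gröbner basis: {x, y}.
Label its elements g_1 = x, g_2 = y.

Reduce p = ¼x² + 3xy - 7/4x - 2y modulo G:
  leading term x²: subtract (¼x)·g_1 from ¼x² + 3xy - 7/4x - 2y → 3xy - 7/4x - 2y
  leading term xy: subtract (3y)·g_1 from 3xy - 7/4x - 2y → -7/4x - 2y
  leading term x: subtract (-7/4)·g_1 from -7/4x - 2y → -2y
  leading term y: subtract (-2)·g_2 from -2y → 0
  normal form = 0.
Since the normal form is 0, p ∈ I.

Ideal membership is decidable via reduction modulo a Gröbner basis.

¼x² + 3xy - 7/4x - 2y lies in I (it reduces to 0).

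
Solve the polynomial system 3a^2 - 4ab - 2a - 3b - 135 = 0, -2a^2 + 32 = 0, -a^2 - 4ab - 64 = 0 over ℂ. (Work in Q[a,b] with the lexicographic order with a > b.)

{(4, -5)}

Compute a lex Gröbner basis by Buchberger's algorithm.
f_1 = 3a^2 - 4ab - 2a - 3b - 135, LT = a^2.
f_2 = -2a^2 + 32, LT = a^2.
f_3 = -a^2 - 4ab - 64, LT = a^2.

S(f_1,f_2): lcm = a^2. S = -4/3ab - 2/3a - b - 29.
  leading term ab: no divisor's leading term divides it; move -4/3ab to the remainder.
  leading term a: no divisor's leading term divides it; move -2/3a to the remainder.
  leading term b: no divisor's leading term divides it; move -b to the remainder.
  leading term 1: no divisor's leading term divides it; move -29 to the remainder.
  remainder -4/3ab - 2/3a - b - 29 ≠ 0; add h_4 = -4/3ab - 2/3a - b - 29 to the basis.

S(f_1,f_3): lcm = a^2. S = -16/3ab - 2/3a - b - 109.
  leading term ab: subtract (4)·h_4 from -16/3ab - 2/3a - b - 109 → 2a + 3b + 7
  leading term a: no divisor's leading term divides it; move 2a to the remainder.
  leading term b: no divisor's leading term divides it; move 3b to the remainder.
  leading term 1: no divisor's leading term divides it; move 7 to the remainder.
  remainder 2a + 3b + 7 ≠ 0; add h_5 = 2a + 3b + 7 to the basis.

S(f_1,h_4): lcm = a^2b. S = -1/2a^2 - 4/3ab^2 - 17/12ab - 87/4a - b^2 - 45b.
  leading term a^2: subtract (-1/6)·f_1 from -1/2a^2 - 4/3ab^2 - 17/12ab - 87/4a - b^2 - 45b → -4/3ab^2 - 25/12ab - 265/12a - b^2 - 91/2b - 45/2
  leading term ab^2: subtract (b)·h_4 from -4/3ab^2 - 25/12ab - 265/12a - b^2 - 91/2b - 45/2 → -17/12ab - 265/12a - 33/2b - 45/2
  leading term ab: subtract (17/16)·h_4 from -17/12ab - 265/12a - 33/2b - 45/2 → -171/8a - 247/16b + 133/16
  leading term a: subtract (-171/16)·h_5 from -171/8a - 247/16b + 133/16 → 133/8b + 665/8
  leading term b: no divisor's leading term divides it; move 133/8b to the remainder.
  leading term 1: no divisor's leading term divides it; move 665/8 to the remainder.
  remainder 133/8b + 665/8 ≠ 0; add h_6 = 133/8b + 665/8 to the basis.

The other S-polynomials (S(f_2,f_3), S(f_2,h_4), S(f_3,h_4), S(f_1,h_5), S(f_2,h_5), S(f_3,h_5), S(h_4,h_5), S(f_1,h_6), S(f_2,h_6), S(f_3,h_6), S(h_4,h_6), S(h_5,h_6)) all reduce to 0 modulo the current basis, so we have a Gröbner basis.
Inter-reduce: drop elements whose leading term is divisible by another's, tail-reduce, and make monic.
Reduced Gröbner basis: {a - 4, b + 5}.

A lex Gröbner basis eliminates variables successively. Here b + 5 depends only on b, with roots {-5}; lifting each root through the earlier basis elements recovers the full solutions.
  b = -5: the earlier basis element becomes a - 4 = 0, giving a = 4 — point (4, -5).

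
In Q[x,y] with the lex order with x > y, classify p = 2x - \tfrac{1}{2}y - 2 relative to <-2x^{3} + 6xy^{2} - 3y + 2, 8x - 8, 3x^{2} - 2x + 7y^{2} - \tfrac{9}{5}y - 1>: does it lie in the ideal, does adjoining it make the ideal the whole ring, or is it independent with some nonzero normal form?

2x - \tfrac{1}{2}y - 2 lies in I (it reduces to 0).

First compute the reduced Gröbner basis of I by Buchberger's algorithm.
f_1 = -2x^{3} + 6xy^{2} - 3y + 2, LT = x^{3}.
f_2 = 8x - 8, LT = x.
f_3 = 3x^{2} - 2x + 7y^{2} - \tfrac{9}{5}y - 1, LT = x^{2}.

S(f_1,f_2): lcm = x^{3}. S = x^{2} - 3xy^{2} + \tfrac{3}{2}y - 1.
  leading term x^{2}: subtract (\tfrac{1}{8}x)·f_2 from x^{2} - 3xy^{2} + \tfrac{3}{2}y - 1 → -3xy^{2} + x + \tfrac{3}{2}y - 1
  leading term xy^{2}: subtract (-\tfrac{3}{8}y^{2})·f_2 from -3xy^{2} + x + \tfrac{3}{2}y - 1 → x - 3y^{2} + \tfrac{3}{2}y - 1
  leading term x: subtract (\tfrac{1}{8})·f_2 from x - 3y^{2} + \tfrac{3}{2}y - 1 → -3y^{2} + \tfrac{3}{2}y
  leading term y^{2}: no divisor's leading term divides it; move -3y^{2} to the remainder.
  leading term y: no divisor's leading term divides it; move \tfrac{3}{2}y to the remainder.
  remainder -3y^{2} + \tfrac{3}{2}y ≠ 0; add h_4 = -3y^{2} + \tfrac{3}{2}y to the basis.

S(f_1,f_3): lcm = x^{3}. S = \tfrac{2}{3}x^{2} - \tfrac{16}{3}xy^{2} + \tfrac{3}{5}xy + \tfrac{1}{3}x + \tfrac{3}{2}y - 1.
  leading term x^{2}: subtract (\tfrac{1}{12}x)·f_2 from \tfrac{2}{3}x^{2} - \tfrac{16}{3}xy^{2} + \tfrac{3}{5}xy + \tfrac{1}{3}x + \tfrac{3}{2}y - 1 → -\tfrac{16}{3}xy^{2} + \tfrac{3}{5}xy + x + \tfrac{3}{2}y - 1
  leading term xy^{2}: subtract (-\tfrac{2}{3}y^{2})·f_2 from -\tfrac{16}{3}xy^{2} + \tfrac{3}{5}xy + x + \tfrac{3}{2}y - 1 → \tfrac{3}{5}xy + x - \tfrac{16}{3}y^{2} + \tfrac{3}{2}y - 1
  leading term xy: subtract (\tfrac{3}{40}y)·f_2 from \tfrac{3}{5}xy + x - \tfrac{16}{3}y^{2} + \tfrac{3}{2}y - 1 → x - \tfrac{16}{3}y^{2} + \tfrac{21}{10}y - 1
  leading term x: subtract (\tfrac{1}{8})·f_2 from x - \tfrac{16}{3}y^{2} + \tfrac{21}{10}y - 1 → -\tfrac{16}{3}y^{2} + \tfrac{21}{10}y
  leading term y^{2}: subtract (\tfrac{16}{9})·h_4 from -\tfrac{16}{3}y^{2} + \tfrac{21}{10}y → -\tfrac{17}{30}y
  leading term y: no divisor's leading term divides it; move -\tfrac{17}{30}y to the remainder.
  remainder -\tfrac{17}{30}y ≠ 0; add h_5 = -\tfrac{17}{30}y to the basis.

The other S-polynomials (S(f_2,f_3), S(f_1,h_4), S(f_2,h_4), S(f_3,h_4), S(f_1,h_5), S(f_2,h_5), S(f_3,h_5), S(h_4,h_5)) all reduce to 0 modulo the current basis, so we have a Gröbner basis.
Inter-reduce: drop elements whose leading term is divisible by another's, tail-reduce, and make monic.
Reduced Gröbner basis: {x - 1, y}.
Label its elements g_1 = x - 1, g_2 = y.

Reduce p = 2x - \tfrac{1}{2}y - 2 modulo G:
  leading term x: subtract (2)·g_1 from 2x - \tfrac{1}{2}y - 2 → -\tfrac{1}{2}y
  leading term y: subtract (-\tfrac{1}{2})·g_2 from -\tfrac{1}{2}y → 0
  normal form = 0.
Since the normal form is 0, p ∈ I.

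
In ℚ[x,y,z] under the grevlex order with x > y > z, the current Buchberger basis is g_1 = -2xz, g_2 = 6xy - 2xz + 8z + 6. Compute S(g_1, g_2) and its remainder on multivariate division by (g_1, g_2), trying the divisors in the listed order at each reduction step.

S(g_1, g_2) = ⅓xz² - 4/3z² - z; remainder on division = -4/3z² - z.

lcm(LM(g_1), LM(g_2)) = xyz.
S = (lcm/LT(g_1))·g_1 − (lcm/LT(g_2))·g_2 = ⅓xz² - 4/3z² - z.
Reduce S modulo (g_1, g_2) in that order:
  leading term xz²: subtract (-⅙z)·g_1 from ⅓xz² - 4/3z² - z → -4/3z² - z
  leading term z²: no divisor's leading term divides it; move -4/3z² to the remainder.
  leading term z: no divisor's leading term divides it; move -z to the remainder.
The remainder -4/3z² - z is nonzero, so it would be added as the next basis element.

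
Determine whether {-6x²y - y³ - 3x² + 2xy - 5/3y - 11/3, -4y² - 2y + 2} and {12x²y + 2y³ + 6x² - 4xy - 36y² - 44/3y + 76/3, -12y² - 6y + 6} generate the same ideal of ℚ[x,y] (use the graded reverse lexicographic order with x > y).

Yes, the ideals are equal.

For a fixed monomial order, each ideal has a unique reduced Gröbner basis; comparing bases decides equality.
Buchberger on the first generating set:
f_1 = -6x²y - y³ - 3x² + 2xy - 5/3y - 11/3, LT = x²y.
f_2 = -4y² - 2y + 2, LT = y².

S(f_1,f_2): lcm = x²y². S = ⅙y⁴ - ⅓xy² + ½x² + 5/18y² + 11/18y.
  leading term y⁴: subtract (-1/24y²)·f_2 from ⅙y⁴ - ⅓xy² + ½x² + 5/18y² + 11/18y → -⅓xy² - 1/12y³ + ½x² + 13/36y² + 11/18y
  leading term xy²: subtract (1/12x)·f_2 from -⅓xy² - 1/12y³ + ½x² + 13/36y² + 11/18y → -1/12y³ + ½x² + ⅙xy + 13/36y² - ⅙x + 11/18y
  leading term y³: subtract (1/48y)·f_2 from -1/12y³ + ½x² + ⅙xy + 13/36y² - ⅙x + 11/18y → ½x² + ⅙xy + 29/72y² - ⅙x + 41/72y
  leading term x²: no divisor's leading term divides it; move ½x² to the remainder.
  leading term xy: no divisor's leading term divides it; move ⅙xy to the remainder.
  leading term y²: subtract (-29/288)·f_2 from 29/72y² - ⅙x + 41/72y → -⅙x + 53/144y + 29/144
  leading term x: no divisor's leading term divides it; move -⅙x to the remainder.
  leading term y: no divisor's leading term divides it; move 53/144y to the remainder.
  leading term 1: no divisor's leading term divides it; move 29/144 to the remainder.
  remainder ½x² + ⅙xy - ⅙x + 53/144y + 29/144 ≠ 0; add g_3 = ½x² + ⅙xy - ⅙x + 53/144y + 29/144 to the basis.

S(f_1,g_3): lcm = x²y. S = -⅓xy² + ⅙y³ + ½x² - 53/72y² - ⅛y + 11/18.
  leading term xy²: subtract (1/12x)·f_2 from -⅓xy² + ⅙y³ + ½x² - 53/72y² - ⅛y + 11/18 → ⅙y³ + ½x² + ⅙xy - 53/72y² - ⅙x - ⅛y + 11/18
  leading term y³: subtract (-1/24y)·f_2 from ⅙y³ + ½x² + ⅙xy - 53/72y² - ⅙x - ⅛y + 11/18 → ½x² + ⅙xy - 59/72y² - ⅙x - 1/24y + 11/18
  leading term x²: subtract (1)·g_3 from ½x² + ⅙xy - 59/72y² - ⅙x - 1/24y + 11/18 → -59/72y² - 59/144y + 59/144
  leading term y²: subtract (59/288)·f_2 from -59/72y² - 59/144y + 59/144 → 0
  remainder 0.

S(f_2,g_3): leading monomials are coprime, so the S-polynomial reduces to 0 (Buchberger's first criterion).
Every S-polynomial of the final basis reduces to 0, so we have a Gröbner basis.
Inter-reduce: drop elements whose leading term is divisible by another's, tail-reduce, and make monic.
Reduced Gröbner basis: {x² + ⅓xy - ⅓x + 53/72y + 29/72, y² + ½y - ½}.

Buchberger on the second generating set:
h_1 = 12x²y + 2y³ + 6x² - 4xy - 36y² - 44/3y + 76/3, LT = x²y.
h_2 = -12y² - 6y + 6, LT = y².

S(h_1,h_2): lcm = x²y². S = ⅙y⁴ - ⅓xy² - 3y³ + ½x² - 11/9y² + 19/9y.
  leading term y⁴: subtract (-1/72y²)·h_2 from ⅙y⁴ - ⅓xy² - 3y³ + ½x² - 11/9y² + 19/9y → -⅓xy² - 37/12y³ + ½x² - 41/36y² + 19/9y
  leading term xy²: subtract (1/36x)·h_2 from -⅓xy² - 37/12y³ + ½x² - 41/36y² + 19/9y → -37/12y³ + ½x² + ⅙xy - 41/36y² - ⅙x + 19/9y
  leading term y³: subtract (37/144y)·h_2 from -37/12y³ + ½x² + ⅙xy - 41/36y² - ⅙x + 19/9y → ½x² + ⅙xy + 29/72y² - ⅙x + 41/72y
  leading term x²: no divisor's leading term divides it; move ½x² to the remainder.
  leading term xy: no divisor's leading term divides it; move ⅙xy to the remainder.
  leading term y²: subtract (-29/864)·h_2 from 29/72y² - ⅙x + 41/72y → -⅙x + 53/144y + 29/144
  leading term x: no divisor's leading term divides it; move -⅙x to the remainder.
  leading term y: no divisor's leading term divides it; move 53/144y to the remainder.
  leading term 1: no divisor's leading term divides it; move 29/144 to the remainder.
  remainder ½x² + ⅙xy - ⅙x + 53/144y + 29/144 ≠ 0; add k_3 = ½x² + ⅙xy - ⅙x + 53/144y + 29/144 to the basis.

S(h_1,k_3): lcm = x²y. S = -⅓xy² + ⅙y³ + ½x² - 269/72y² - 13/8y + 19/9.
  leading term xy²: subtract (1/36x)·h_2 from -⅓xy² + ⅙y³ + ½x² - 269/72y² - 13/8y + 19/9 → ⅙y³ + ½x² + ⅙xy - 269/72y² - ⅙x - 13/8y + 19/9
  leading term y³: subtract (-1/72y)·h_2 from ⅙y³ + ½x² + ⅙xy - 269/72y² - ⅙x - 13/8y + 19/9 → ½x² + ⅙xy - 275/72y² - ⅙x - 37/24y + 19/9
  leading term x²: subtract (1)·k_3 from ½x² + ⅙xy - 275/72y² - ⅙x - 37/24y + 19/9 → -275/72y² - 275/144y + 275/144
  leading term y²: subtract (275/864)·h_2 from -275/72y² - 275/144y + 275/144 → 0
  remainder 0.

S(h_2,k_3): leading monomials are coprime, so the S-polynomial reduces to 0 (Buchberger's first criterion).
Every S-polynomial of the final basis reduces to 0, so we have a Gröbner basis.
Inter-reduce: drop elements whose leading term is divisible by another's, tail-reduce, and make monic.
Reduced Gröbner basis: {x² + ⅓xy - ⅓x + 53/72y + 29/72, y² + ½y - ½}.

The two bases agree; hence the ideals are identical.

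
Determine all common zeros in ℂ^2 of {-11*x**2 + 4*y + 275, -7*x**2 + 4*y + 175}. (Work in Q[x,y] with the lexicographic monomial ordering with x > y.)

Compute a lex Gröbner basis by Buchberger's algorithm.
f_1 = -11*x**2 + 4*y + 275, LT = x**2.
f_2 = -7*x**2 + 4*y + 175, LT = x**2.

S(f_1,f_2): lcm = x**2. S = 16/77*y.
  leading term y: no divisor's leading term divides it; move 16/77*y to the remainder.
  remainder 16/77*y ≠ 0; add h_3 = 16/77*y to the basis.

The other S-polynomials (S(f_1,h_3), S(f_2,h_3)) all reduce to 0 modulo the current basis, so we have a Gröbner basis.
Inter-reduce: drop elements whose leading term is divisible by another's, tail-reduce, and make monic.
Reduced Gröbner basis: {x**2 - 25, y}.

From the last basis element, y = 0, so y takes values in {0}. Each choice, substituted upward through the basis, yields the corresponding point(s) of the solution set.
  y = 0: the earlier basis element becomes x**2 - 25 = 0, giving x = -5, 5 — points (-5, 0), (5, 0).
Check: every point annihilates each of the original generators.

{(-5, 0), (5, 0)}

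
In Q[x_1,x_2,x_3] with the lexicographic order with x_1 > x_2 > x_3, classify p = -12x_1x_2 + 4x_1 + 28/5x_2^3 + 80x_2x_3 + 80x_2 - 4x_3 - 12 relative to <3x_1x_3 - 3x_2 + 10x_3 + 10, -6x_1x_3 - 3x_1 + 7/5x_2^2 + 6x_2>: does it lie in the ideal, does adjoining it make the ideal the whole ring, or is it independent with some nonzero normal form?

First compute the reduced Gröbner basis of I by Buchberger's algorithm.
f_1 = 3x_1x_3 - 3x_2 + 10x_3 + 10, LT = x_1x_3.
f_2 = -6x_1x_3 - 3x_1 + 7/5x_2^2 + 6x_2, LT = x_1x_3.

S(f_1,f_2): lcm = x_1x_3. S = -1/2x_1 + 7/30x_2^2 + 10/3x_3 + 10/3.
  reduce S modulo (f_1, f_2):
  remainder -1/2x_1 + 7/30x_2^2 + 10/3x_3 + 10/3 ≠ 0; add h_3 = -1/2x_1 + 7/30x_2^2 + 10/3x_3 + 10/3 to the basis.

S(f_1,h_3): lcm = x_1x_3. S = 7/15x_2^2x_3 - x_2 + 20/3x_3^2 + 10x_3 + 10/3.
  reduce S modulo (f_1, f_2, h_3):
  remainder 7/15x_2^2x_3 - x_2 + 20/3x_3^2 + 10x_3 + 10/3 ≠ 0; add h_4 = 7/15x_2^2x_3 - x_2 + 20/3x_3^2 + 10x_3 + 10/3 to the basis.

The other S-polynomials (S(f_2,h_3), S(f_1,h_4), S(f_2,h_4), S(h_3,h_4)) all reduce to 0 modulo the current basis, so we have a Gröbner basis.
Inter-reduce: drop elements whose leading term is divisible by another's, tail-reduce, and make monic.
Reduced Gröbner basis: {x_1 - 7/15x_2^2 - 20/3x_3 - 20/3, x_2^2x_3 - 15/7x_2 + 100/7x_3^2 + 150/7x_3 + 50/7}.
Label its elements g_1 = x_1 - 7/15x_2^2 - 20/3x_3 - 20/3, g_2 = x_2^2x_3 - 15/7x_2 + 100/7x_3^2 + 150/7x_3 + 50/7.

Reduce p = -12x_1x_2 + 4x_1 + 28/5x_2^3 + 80x_2x_3 + 80x_2 - 4x_3 - 12 modulo G:
  leading term x_1x_2: subtract (-12x_2)·g_1 from -12x_1x_2 + 4x_1 + 28/5x_2^3 + 80x_2x_3 + 80x_2 - 4x_3 - 12 → 4x_1 - 4x_3 - 12
  leading term x_1: subtract (4)·g_1 from 4x_1 - 4x_3 - 12 → 28/15x_2^2 + 68/3x_3 + 44/3
  leading term x_2^2: no divisor's leading term divides it; move 28/15x_2^2 to the remainder.
  leading term x_3: no divisor's leading term divides it; move 68/3x_3 to the remainder.
  leading term 1: no divisor's leading term divides it; move 44/3 to the remainder.
  normal form = 28/15x_2^2 + 68/3x_3 + 44/3.
The normal form is nonzero, so p ∉ I. Since p minus its normal form lies in I, I + (p) = I + (r) where r = 28/15x_2^2 + 68/3x_3 + 44/3; decide whether this ideal is the whole ring.
Run Buchberger on G together with r (pairs among the g_i already reduce to 0 since G is a Gröbner basis):
g_1 = x_1 - 7/15x_2^2 - 20/3x_3 - 20/3, LT = x_1.
g_2 = x_2^2x_3 - 15/7x_2 + 100/7x_3^2 + 150/7x_3 + 50/7, LT = x_2^2x_3.
r = 28/15x_2^2 + 68/3x_3 + 44/3, LT = x_2^2.

S(g_2,r): lcm = x_2^2x_3. S = -15/7x_2 + 15/7x_3^2 + 95/7x_3 + 50/7.
  reduce S modulo (g_1, g_2, r):
  remainder -15/7x_2 + 15/7x_3^2 + 95/7x_3 + 50/7 ≠ 0; add m_4 = -15/7x_2 + 15/7x_3^2 + 95/7x_3 + 50/7 to the basis.

S(g_2,m_4): lcm = x_2^2x_3. S = x_2x_3^3 + 19/3x_2x_3^2 + 10/3x_2x_3 - 15/7x_2 + 100/7x_3^2 + 150/7x_3 + 50/7.
  reduce S modulo (g_1, g_2, r, m_4):
  remainder x_3^5 + 38/3x_3^4 + 421/9x_3^3 + 3425/63x_3^2 + 1195/63x_3 ≠ 0; add m_5 = x_3^5 + 38/3x_3^4 + 421/9x_3^3 + 3425/63x_3^2 + 1195/63x_3 to the basis.

S(r,m_4): lcm = x_2^2. S = x_2x_3^2 + 19/3x_2x_3 + 10/3x_2 + 85/7x_3 + 55/7.
  reduce S modulo (g_1, g_2, r, m_4, m_5):
  remainder x_3^4 + 38/3x_3^3 + 421/9x_3^2 + 3425/63x_3 + 1195/63 ≠ 0; add m_6 = x_3^4 + 38/3x_3^3 + 421/9x_3^2 + 3425/63x_3 + 1195/63 to the basis.

The other S-polynomials (S(g_1,g_2), S(g_1,r), S(g_1,m_4), S(g_1,m_5), S(g_2,m_5), S(r,m_5), S(m_4,m_5), S(g_1,m_6), S(g_2,m_6), S(r,m_6), S(m_4,m_6), S(m_5,m_6)) all reduce to 0 modulo the current basis, so we have a Gröbner basis.
Inter-reduce: drop elements whose leading term is divisible by another's, tail-reduce, and make monic.
Reduced Gröbner basis: {x_1 - x_3 - 3, x_2 - x_3^2 - 19/3x_3 - 10/3, x_3^4 + 38/3x_3^3 + 421/9x_3^2 + 3425/63x_3 + 1195/63}.
The reduced Gröbner basis of I + (p) is {x_1 - x_3 - 3, x_2 - x_3^2 - 19/3x_3 - 10/3, x_3^4 + 38/3x_3^3 + 421/9x_3^2 + 3425/63x_3 + 1195/63} ≠ {1}, a proper ideal, so the enlarged system stays consistent: p is independent of I, with normal form 28/15x_2^2 + 68/3x_3 + 44/3.

-12x_1x_2 + 4x_1 + 28/5x_2^3 + 80x_2x_3 + 80x_2 - 4x_3 - 12 is independent of I; its normal form modulo I is 28/15x_2^2 + 68/3x_3 + 44/3.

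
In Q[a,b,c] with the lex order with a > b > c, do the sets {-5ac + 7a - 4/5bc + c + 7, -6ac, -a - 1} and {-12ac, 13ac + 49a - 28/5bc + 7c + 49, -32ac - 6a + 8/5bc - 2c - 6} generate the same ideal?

Equality of ideals is decidable: compute both reduced Gröbner bases (unique for the ordering) and check whether they agree.
Buchberger on the first generating set:
f_1 = -5ac + 7a - 4/5bc + c + 7, LT = ac.
f_2 = -6ac, LT = ac.
f_3 = -a - 1, LT = a.

S(f_1,f_2): lcm = ac. S = -7/5a + 4/25bc - 1/5c - 7/5.
  leading term a: subtract (7/5)·f_3 from -7/5a + 4/25bc - 1/5c - 7/5 → 4/25bc - 1/5c
  leading term bc: no divisor's leading term divides it; move 4/25bc to the remainder.
  leading term c: no divisor's leading term divides it; move -1/5c to the remainder.
  remainder 4/25bc - 1/5c ≠ 0; add g_4 = 4/25bc - 1/5c to the basis.

S(f_1,f_3): lcm = ac. S = -7/5a + 4/25bc - 6/5c - 7/5.
  leading term a: subtract (7/5)·f_3 from -7/5a + 4/25bc - 6/5c - 7/5 → 4/25bc - 6/5c
  leading term bc: subtract (1)·g_4 from 4/25bc - 6/5c → -c
  leading term c: no divisor's leading term divides it; move -c to the remainder.
  remainder -c ≠ 0; add g_5 = -c to the basis.

The other S-polynomials (S(f_2,f_3), S(f_1,g_4), S(f_2,g_4), S(f_3,g_4), S(f_1,g_5), S(f_2,g_5), S(f_3,g_5), S(g_4,g_5)) all reduce to 0 modulo the current basis, so we have a Gröbner basis.
Inter-reduce: drop elements whose leading term is divisible by another's, tail-reduce, and make monic.
Reduced Gröbner basis: {a + 1, c}.

Buchberger on the second generating set:
h_1 = -12ac, LT = ac.
h_2 = 13ac + 49a - 28/5bc + 7c + 49, LT = ac.
h_3 = -32ac - 6a + 8/5bc - 2c - 6, LT = ac.

S(h_1,h_2): lcm = ac. S = -49/13a + 28/65bc - 7/13c - 49/13.
  leading term a: no divisor's leading term divides it; move -49/13a to the remainder.
  leading term bc: no divisor's leading term divides it; move 28/65bc to the remainder.
  leading term c: no divisor's leading term divides it; move -7/13c to the remainder.
  leading term 1: no divisor's leading term divides it; move -49/13 to the remainder.
  remainder -49/13a + 28/65bc - 7/13c - 49/13 ≠ 0; add k_4 = -49/13a + 28/65bc - 7/13c - 49/13 to the basis.

S(h_1,h_3): lcm = ac. S = -3/16a + 1/20bc - 1/16c - 3/16.
  leading term a: subtract (39/784)·k_4 from -3/16a + 1/20bc - 1/16c - 3/16 → 1/35bc - 1/28c
  leading term bc: no divisor's leading term divides it; move 1/35bc to the remainder.
  leading term c: no divisor's leading term divides it; move -1/28c to the remainder.
  remainder 1/35bc - 1/28c ≠ 0; add k_5 = 1/35bc - 1/28c to the basis.

S(h_1,k_4): lcm = ac. S = 4/35bc^2 - 1/7c^2 - c.
  leading term bc^2: subtract (4c)·k_5 from 4/35bc^2 - 1/7c^2 - c → -c
  leading term c: no divisor's leading term divides it; move -c to the remainder.
  remainder -c ≠ 0; add k_6 = -c to the basis.

The other S-polynomials (S(h_2,h_3), S(h_2,k_4), S(h_3,k_4), S(h_1,k_5), S(h_2,k_5), S(h_3,k_5), S(k_4,k_5), S(h_1,k_6), S(h_2,k_6), S(h_3,k_6), S(k_4,k_6), S(k_5,k_6)) all reduce to 0 modulo the current basis, so we have a Gröbner basis.
Inter-reduce: drop elements whose leading term is divisible by another's, tail-reduce, and make monic.
Reduced Gröbner basis: {a + 1, c}.

The two bases agree; hence the ideals are identical.

Yes, the ideals are equal.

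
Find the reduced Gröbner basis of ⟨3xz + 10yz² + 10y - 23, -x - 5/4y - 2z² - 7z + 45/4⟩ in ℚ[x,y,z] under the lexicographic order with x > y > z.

G = {x + 5/4y + 2z² + 7z - 45/4, yz² - ⅜yz + y - ⅗z³ - 21/10z² + 27/8z - 23/10}

f_1 = 3xz + 10yz² + 10y - 23, LT = xz.
f_2 = -x - 5/4y - 2z² - 7z + 45/4, LT = x.

S(f_1,f_2): lcm = xz. S = 10/3yz² - 5/4yz + 10/3y - 2z³ - 7z² + 45/4z - 23/3.
  leading term yz²: no divisor's leading term divides it; move 10/3yz² to the remainder.
  leading term yz: no divisor's leading term divides it; move -5/4yz to the remainder.
  leading term y: no divisor's leading term divides it; move 10/3y to the remainder.
  leading term z³: no divisor's leading term divides it; move -2z³ to the remainder.
  leading term z²: no divisor's leading term divides it; move -7z² to the remainder.
  leading term z: no divisor's leading term divides it; move 45/4z to the remainder.
  leading term 1: no divisor's leading term divides it; move -23/3 to the remainder.
  remainder 10/3yz² - 5/4yz + 10/3y - 2z³ - 7z² + 45/4z - 23/3 ≠ 0; add g_3 = 10/3yz² - 5/4yz + 10/3y - 2z³ - 7z² + 45/4z - 23/3 to the basis.

The other S-polynomials (S(f_1,g_3), S(f_2,g_3)) all reduce to 0 modulo the current basis, so we have a Gröbner basis.
Inter-reduce: drop elements whose leading term is divisible by another's, tail-reduce, and make monic.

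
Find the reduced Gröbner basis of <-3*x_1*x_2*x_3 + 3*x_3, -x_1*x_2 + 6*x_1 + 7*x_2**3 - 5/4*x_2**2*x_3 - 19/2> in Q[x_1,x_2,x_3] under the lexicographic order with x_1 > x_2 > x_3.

G = {x_1*x_2 - 6*x_1 - 7*x_2**3 + 5/4*x_2**2*x_3 + 19/2, x_1*x_3 + 7/6*x_2**3*x_3 - 5/24*x_2**2*x_3**2 - 7/4*x_3, x_2**4*x_3 - 5/28*x_2**3*x_3**2 - 3/2*x_2*x_3 + 6/7*x_3}

f_1 = -3*x_1*x_2*x_3 + 3*x_3, LT = x_1*x_2*x_3.
f_2 = -x_1*x_2 + 6*x_1 + 7*x_2**3 - 5/4*x_2**2*x_3 - 19/2, LT = x_1*x_2.

S(f_1,f_2): lcm = x_1*x_2*x_3. S = 6*x_1*x_3 + 7*x_2**3*x_3 - 5/4*x_2**2*x_3**2 - 21/2*x_3.
  leading term x_1*x_3: no divisor's leading term divides it; move 6*x_1*x_3 to the remainder.
  leading term x_2**3*x_3: no divisor's leading term divides it; move 7*x_2**3*x_3 to the remainder.
  leading term x_2**2*x_3**2: no divisor's leading term divides it; move -5/4*x_2**2*x_3**2 to the remainder.
  leading term x_3: no divisor's leading term divides it; move -21/2*x_3 to the remainder.
  remainder 6*x_1*x_3 + 7*x_2**3*x_3 - 5/4*x_2**2*x_3**2 - 21/2*x_3 ≠ 0; add g_3 = 6*x_1*x_3 + 7*x_2**3*x_3 - 5/4*x_2**2*x_3**2 - 21/2*x_3 to the basis.

S(f_1,g_3): lcm = x_1*x_2*x_3. S = -7/6*x_2**4*x_3 + 5/24*x_2**3*x_3**2 + 7/4*x_2*x_3 - x_3.
  leading term x_2**4*x_3: no divisor's leading term divides it; move -7/6*x_2**4*x_3 to the remainder.
  leading term x_2**3*x_3**2: no divisor's leading term divides it; move 5/24*x_2**3*x_3**2 to the remainder.
  leading term x_2*x_3: no divisor's leading term divides it; move 7/4*x_2*x_3 to the remainder.
  leading term x_3: no divisor's leading term divides it; move -x_3 to the remainder.
  remainder -7/6*x_2**4*x_3 + 5/24*x_2**3*x_3**2 + 7/4*x_2*x_3 - x_3 ≠ 0; add g_4 = -7/6*x_2**4*x_3 + 5/24*x_2**3*x_3**2 + 7/4*x_2*x_3 - x_3 to the basis.

The other S-polynomials (S(f_2,g_3), S(f_1,g_4), S(f_2,g_4), S(g_3,g_4)) all reduce to 0 modulo the current basis, so we have a Gröbner basis.
Inter-reduce: drop elements whose leading term is divisible by another's, tail-reduce, and make monic.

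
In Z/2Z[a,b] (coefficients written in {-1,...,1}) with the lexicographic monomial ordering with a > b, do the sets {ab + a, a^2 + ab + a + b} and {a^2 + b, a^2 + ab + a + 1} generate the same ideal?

For a fixed monomial order, each ideal has a unique reduced Gröbner basis; comparing bases decides equality.
Buchberger on the first generating set:
f_1 = ab + a, LT = ab.
f_2 = a^2 + ab + a + b, LT = a^2.

S(f_1,f_2): lcm = a^2b. S = a^2 + ab^2 + ab + b^2.
  leading term a^2: subtract (1)·f_2 from a^2 + ab^2 + ab + b^2 → ab^2 + a + b^2 + b
  leading term ab^2: subtract (b)·f_1 from ab^2 + a + b^2 + b → ab + a + b^2 + b
  leading term ab: subtract (1)·f_1 from ab + a + b^2 + b → b^2 + b
  leading term b^2: no divisor's leading term divides it; move b^2 to the remainder.
  leading term b: no divisor's leading term divides it; move b to the remainder.
  remainder b^2 + b ≠ 0; add g_3 = b^2 + b to the basis.

S(f_1,g_3): lcm = ab^2. S = 0.
  remainder 0.

S(f_2,g_3): leading monomials are coprime, so the S-polynomial reduces to 0 (Buchberger's first criterion).
Every S-polynomial of the final basis reduces to 0, so we have a Gröbner basis.
Inter-reduce: drop elements whose leading term is divisible by another's, tail-reduce, and make monic.
Reduced Gröbner basis: {a^2 + b, ab + a, b^2 + b}.

Buchberger on the second generating set:
h_1 = a^2 + b, LT = a^2.
h_2 = a^2 + ab + a + 1, LT = a^2.

S(h_1,h_2): lcm = a^2. S = ab + a + b + 1.
  leading term ab: no divisor's leading term divides it; move ab to the remainder.
  leading term a: no divisor's leading term divides it; move a to the remainder.
  leading term b: no divisor's leading term divides it; move b to the remainder.
  leading term 1: no divisor's leading term divides it; move 1 to the remainder.
  remainder ab + a + b + 1 ≠ 0; add k_3 = ab + a + b + 1 to the basis.

S(h_1,k_3): lcm = a^2b. S = a^2 + ab + a + b^2.
  leading term a^2: subtract (1)·h_1 from a^2 + ab + a + b^2 → ab + a + b^2 + b
  leading term ab: subtract (1)·k_3 from ab + a + b^2 + b → b^2 + 1
  leading term b^2: no divisor's leading term divides it; move b^2 to the remainder.
  leading term 1: no divisor's leading term divides it; move 1 to the remainder.
  remainder b^2 + 1 ≠ 0; add k_4 = b^2 + 1 to the basis.

S(h_2,k_3): lcm = a^2b. S = a^2 + ab^2 + a + b.
  leading term a^2: subtract (1)·h_1 from a^2 + ab^2 + a + b → ab^2 + a
  leading term ab^2: subtract (b)·k_3 from ab^2 + a → ab + a + b^2 + b
  leading term ab: subtract (1)·k_3 from ab + a + b^2 + b → b^2 + 1
  leading term b^2: subtract (1)·k_4 from b^2 + 1 → 0
  remainder 0.

S(h_1,k_4): leading monomials are coprime, so the S-polynomial reduces to 0 (Buchberger's first criterion).
S(h_2,k_4): leading monomials are coprime, so the S-polynomial reduces to 0 (Buchberger's first criterion).
S(k_3,k_4): lcm = ab^2. S = ab + a + b^2 + b.
  leading term ab: subtract (1)·k_3 from ab + a + b^2 + b → b^2 + 1
  leading term b^2: subtract (1)·k_4 from b^2 + 1 → 0
  remainder 0.

Every S-polynomial of the final basis reduces to 0, so we have a Gröbner basis.
Inter-reduce: drop elements whose leading term is divisible by another's, tail-reduce, and make monic.
Reduced Gröbner basis: {a^2 + b, ab + a + b + 1, b^2 + 1}.

The bases are distinct; the ideals are different.

No, the ideals differ.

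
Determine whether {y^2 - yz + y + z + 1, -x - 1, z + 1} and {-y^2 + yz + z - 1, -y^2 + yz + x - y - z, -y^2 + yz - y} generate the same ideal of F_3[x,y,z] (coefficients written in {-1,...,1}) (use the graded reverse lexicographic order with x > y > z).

Since reduced Gröbner bases are canonical representatives of ideals under a given ordering, it suffices to compute and compare them.
Buchberger on the first generating set:
f_1 = y^2 - yz + y + z + 1, LT = y^2.
f_2 = -x - 1, LT = x.
f_3 = z + 1, LT = z.

The S-polynomials (S(f_1,f_2), S(f_1,f_3), S(f_2,f_3)) all reduce to 0 modulo the current basis, so we have a Gröbner basis.
Inter-reduce: drop elements whose leading term is divisible by another's, tail-reduce, and make monic.
Reduced Gröbner basis: {y^2 - y, x + 1, z + 1}.

Buchberger on the second generating set:
h_1 = -y^2 + yz + z - 1, LT = y^2.
h_2 = -y^2 + yz + x - y - z, LT = y^2.
h_3 = -y^2 + yz - y, LT = y^2.

S(h_1,h_2): lcm = y^2. S = x - y + z + 1.
  leading term x: no divisor's leading term divides it; move x to the remainder.
  leading term y: no divisor's leading term divides it; move -y to the remainder.
  leading term z: no divisor's leading term divides it; move z to the remainder.
  leading term 1: no divisor's leading term divides it; move 1 to the remainder.
  remainder x - y + z + 1 ≠ 0; add k_4 = x - y + z + 1 to the basis.

S(h_1,h_3): lcm = y^2. S = -y - z + 1.
  leading term y: no divisor's leading term divides it; move -y to the remainder.
  leading term z: no divisor's leading term divides it; move -z to the remainder.
  leading term 1: no divisor's leading term divides it; move 1 to the remainder.
  remainder -y - z + 1 ≠ 0; add k_5 = -y - z + 1 to the basis.

S(h_1,k_5): lcm = y^2. S = yz + y - z + 1.
  leading term yz: subtract (-z)·k_5 from yz + y - z + 1 → -z^2 + y + 1
  leading term z^2: no divisor's leading term divides it; move -z^2 to the remainder.
  leading term y: subtract (-1)·k_5 from y + 1 → -z - 1
  leading term z: no divisor's leading term divides it; move -z to the remainder.
  leading term 1: no divisor's leading term divides it; move -1 to the remainder.
  remainder -z^2 - z - 1 ≠ 0; add k_6 = -z^2 - z - 1 to the basis.

The other S-polynomials (S(h_2,h_3), S(h_1,k_4), S(h_2,k_4), S(h_3,k_4), S(h_2,k_5), S(h_3,k_5), S(k_4,k_5), S(h_1,k_6), S(h_2,k_6), S(h_3,k_6), S(k_4,k_6), S(k_5,k_6)) all reduce to 0 modulo the current basis, so we have a Gröbner basis.
Inter-reduce: drop elements whose leading term is divisible by another's, tail-reduce, and make monic.
Reduced Gröbner basis: {z^2 + z + 1, x - z, y + z - 1}.

These differ, so the ideals are not equal.

No, the ideals differ.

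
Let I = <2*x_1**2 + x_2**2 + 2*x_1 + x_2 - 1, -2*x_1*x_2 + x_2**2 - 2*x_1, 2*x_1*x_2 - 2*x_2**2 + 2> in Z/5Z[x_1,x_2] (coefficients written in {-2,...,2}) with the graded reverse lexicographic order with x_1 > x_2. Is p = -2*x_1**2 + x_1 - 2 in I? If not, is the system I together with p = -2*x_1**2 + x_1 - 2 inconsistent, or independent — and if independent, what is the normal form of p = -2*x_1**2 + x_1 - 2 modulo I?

First compute the reduced Gröbner basis of I by Buchberger's algorithm.
f_1 = 2*x_1**2 + x_2**2 + 2*x_1 + x_2 - 1, LT = x_1**2.
f_2 = -2*x_1*x_2 + x_2**2 - 2*x_1, LT = x_1*x_2.
f_3 = 2*x_1*x_2 - 2*x_2**2 + 2, LT = x_1*x_2.

S(f_1,f_2): lcm = x_1**2*x_2. S = -2*x_1*x_2**2 - 2*x_2**3 - x_1**2 + x_1*x_2 - 2*x_2**2 + 2*x_2.
  leading term x_1*x_2**2: subtract (x_2)·f_2 from -2*x_1*x_2**2 - 2*x_2**3 - x_1**2 + x_1*x_2 - 2*x_2**2 + 2*x_2 → 2*x_2**3 - x_1**2 - 2*x_1*x_2 - 2*x_2**2 + 2*x_2
  leading term x_2**3: no divisor's leading term divides it; move 2*x_2**3 to the remainder.
  leading term x_1**2: subtract (2)·f_1 from -x_1**2 - 2*x_1*x_2 - 2*x_2**2 + 2*x_2 → -2*x_1*x_2 + x_2**2 + x_1 + 2
  leading term x_1*x_2: subtract (1)·f_2 from -2*x_1*x_2 + x_2**2 + x_1 + 2 → -2*x_1 + 2
  leading term x_1: no divisor's leading term divides it; move -2*x_1 to the remainder.
  leading term 1: no divisor's leading term divides it; move 2 to the remainder.
  remainder 2*x_2**3 - 2*x_1 + 2 ≠ 0; add h_4 = 2*x_2**3 - 2*x_1 + 2 to the basis.

S(f_1,f_3): lcm = x_1**2*x_2. S = x_1*x_2**2 - 2*x_2**3 + x_1*x_2 - 2*x_2**2 - x_1 + 2*x_2.
  leading term x_1*x_2**2: subtract (2*x_2)·f_2 from x_1*x_2**2 - 2*x_2**3 + x_1*x_2 - 2*x_2**2 - x_1 + 2*x_2 → x_2**3 - 2*x_2**2 - x_1 + 2*x_2
  leading term x_2**3: subtract (-2)·h_4 from x_2**3 - 2*x_2**2 - x_1 + 2*x_2 → -2*x_2**2 + 2*x_2 - 1
  leading term x_2**2: no divisor's leading term divides it; move -2*x_2**2 to the remainder.
  leading term x_2: no divisor's leading term divides it; move 2*x_2 to the remainder.
  leading term 1: no divisor's leading term divides it; move -1 to the remainder.
  remainder -2*x_2**2 + 2*x_2 - 1 ≠ 0; add h_5 = -2*x_2**2 + 2*x_2 - 1 to the basis.

S(f_2,f_3): lcm = x_1*x_2. S = -2*x_2**2 + x_1 - 1.
  leading term x_2**2: subtract (1)·h_5 from -2*x_2**2 + x_1 - 1 → x_1 - 2*x_2
  leading term x_1: no divisor's leading term divides it; move x_1 to the remainder.
  leading term x_2: no divisor's leading term divides it; move -2*x_2 to the remainder.
  remainder x_1 - 2*x_2 ≠ 0; add h_6 = x_1 - 2*x_2 to the basis.

S(f_1,h_4): leading monomials are coprime, so the S-polynomial reduces to 0 (Buchberger's first criterion).
S(f_2,h_4): lcm = x_1*x_2**3. S = 2*x_2**4 + x_1*x_2**2 + x_1**2 - x_1.
  leading term x_2**4: subtract (x_2)·h_4 from 2*x_2**4 + x_1*x_2**2 + x_1**2 - x_1 → x_1*x_2**2 + x_1**2 + 2*x_1*x_2 - x_1 - 2*x_2
  leading term x_1*x_2**2: subtract (2*x_2)·f_2 from x_1*x_2**2 + x_1**2 + 2*x_1*x_2 - x_1 - 2*x_2 → -2*x_2**3 + x_1**2 + x_1*x_2 - x_1 - 2*x_2
  leading term x_2**3: subtract (-1)·h_4 from -2*x_2**3 + x_1**2 + x_1*x_2 - x_1 - 2*x_2 → x_1**2 + x_1*x_2 + 2*x_1 - 2*x_2 + 2
  leading term x_1**2: subtract (-2)·f_1 from x_1**2 + x_1*x_2 + 2*x_1 - 2*x_2 + 2 → x_1*x_2 + 2*x_2**2 + x_1
  leading term x_1*x_2: subtract (2)·f_2 from x_1*x_2 + 2*x_2**2 + x_1 → 0
  remainder 0.

S(f_3,h_4): lcm = x_1*x_2**3. S = -x_2**4 + x_1**2 + x_2**2 - x_1.
  leading term x_2**4: subtract (2*x_2)·h_4 from -x_2**4 + x_1**2 + x_2**2 - x_1 → x_1**2 - x_1*x_2 + x_2**2 - x_1 + x_2
  leading term x_1**2: subtract (-2)·f_1 from x_1**2 - x_1*x_2 + x_2**2 - x_1 + x_2 → -x_1*x_2 - 2*x_2**2 - 2*x_1 - 2*x_2 - 2
  leading term x_1*x_2: subtract (-2)·f_2 from -x_1*x_2 - 2*x_2**2 - 2*x_1 - 2*x_2 - 2 → -x_1 - 2*x_2 - 2
  leading term x_1: subtract (-1)·h_6 from -x_1 - 2*x_2 - 2 → x_2 - 2
  leading term x_2: no divisor's leading term divides it; move x_2 to the remainder.
  leading term 1: no divisor's leading term divides it; move -2 to the remainder.
  remainder x_2 - 2 ≠ 0; add h_7 = x_2 - 2 to the basis.

S(f_1,h_5): leading monomials are coprime, so the S-polynomial reduces to 0 (Buchberger's first criterion).
S(f_2,h_5): lcm = x_1*x_2**2. S = 2*x_2**3 + 2*x_1*x_2 + 2*x_1.
  leading term x_2**3: subtract (1)·h_4 from 2*x_2**3 + 2*x_1*x_2 + 2*x_1 → 2*x_1*x_2 - x_1 - 2
  leading term x_1*x_2: subtract (-1)·f_2 from 2*x_1*x_2 - x_1 - 2 → x_2**2 + 2*x_1 - 2
  leading term x_2**2: subtract (2)·h_5 from x_2**2 + 2*x_1 - 2 → 2*x_1 + x_2
  leading term x_1: subtract (2)·h_6 from 2*x_1 + x_2 → 0
  remainder 0.

S(f_3,h_5): lcm = x_1*x_2**2. S = -x_2**3 + x_1*x_2 + 2*x_1 + x_2.
  leading term x_2**3: subtract (2)·h_4 from -x_2**3 + x_1*x_2 + 2*x_1 + x_2 → x_1*x_2 + x_1 + x_2 + 1
  leading term x_1*x_2: subtract (2)·f_2 from x_1*x_2 + x_1 + x_2 + 1 → -2*x_2**2 + x_2 + 1
  leading term x_2**2: subtract (1)·h_5 from -2*x_2**2 + x_2 + 1 → -x_2 + 2
  leading term x_2: subtract (-1)·h_7 from -x_2 + 2 → 0
  remainder 0.

S(h_4,h_5): lcm = x_2**3. S = x_2**2 - x_1 + 2*x_2 + 1.
  leading term x_2**2: subtract (2)·h_5 from x_2**2 - x_1 + 2*x_2 + 1 → -x_1 - 2*x_2 - 2
  leading term x_1: subtract (-1)·h_6 from -x_1 - 2*x_2 - 2 → x_2 - 2
  leading term x_2: subtract (1)·h_7 from x_2 - 2 → 0
  remainder 0.

S(f_1,h_6): lcm = x_1**2. S = 2*x_1*x_2 - 2*x_2**2 + x_1 - 2*x_2 + 2.
  leading term x_1*x_2: subtract (-1)·f_2 from 2*x_1*x_2 - 2*x_2**2 + x_1 - 2*x_2 + 2 → -x_2**2 - x_1 - 2*x_2 + 2
  leading term x_2**2: subtract (-2)·h_5 from -x_2**2 - x_1 - 2*x_2 + 2 → -x_1 + 2*x_2
  leading term x_1: subtract (-1)·h_6 from -x_1 + 2*x_2 → 0
  remainder 0.

S(f_2,h_6): lcm = x_1*x_2. S = -x_2**2 + x_1.
  leading term x_2**2: subtract (-2)·h_5 from -x_2**2 + x_1 → x_1 - x_2 - 2
  leading term x_1: subtract (1)·h_6 from x_1 - x_2 - 2 → x_2 - 2
  leading term x_2: subtract (1)·h_7 from x_2 - 2 → 0
  remainder 0.

S(f_3,h_6): lcm = x_1*x_2. S = x_2**2 + 1.
  leading term x_2**2: subtract (2)·h_5 from x_2**2 + 1 → x_2 - 2
  leading term x_2: subtract (1)·h_7 from x_2 - 2 → 0
  remainder 0.

S(h_4,h_6): leading monomials are coprime, so the S-polynomial reduces to 0 (Buchberger's first criterion).
S(h_5,h_6): leading monomials are coprime, so the S-polynomial reduces to 0 (Buchberger's first criterion).
S(f_1,h_7): leading monomials are coprime, so the S-polynomial reduces to 0 (Buchberger's first criterion).
S(f_2,h_7): lcm = x_1*x_2. S = 2*x_2**2 - 2*x_1.
  leading term x_2**2: subtract (-1)·h_5 from 2*x_2**2 - 2*x_1 → -2*x_1 + 2*x_2 - 1
  leading term x_1: subtract (-2)·h_6 from -2*x_1 + 2*x_2 - 1 → -2*x_2 - 1
  leading term x_2: subtract (-2)·h_7 from -2*x_2 - 1 → 0
  remainder 0.

S(f_3,h_7): lcm = x_1*x_2. S = -x_2**2 + 2*x_1 + 1.
  leading term x_2**2: subtract (-2)·h_5 from -x_2**2 + 2*x_1 + 1 → 2*x_1 - x_2 - 1
  leading term x_1: subtract (2)·h_6 from 2*x_1 - x_2 - 1 → -2*x_2 - 1
  leading term x_2: subtract (-2)·h_7 from -2*x_2 - 1 → 0
  remainder 0.

S(h_4,h_7): lcm = x_2**3. S = 2*x_2**2 - x_1 + 1.
  leading term x_2**2: subtract (-1)·h_5 from 2*x_2**2 - x_1 + 1 → -x_1 + 2*x_2
  leading term x_1: subtract (-1)·h_6 from -x_1 + 2*x_2 → 0
  remainder 0.

S(h_5,h_7): lcm = x_2**2. S = x_2 - 2.
  leading term x_2: subtract (1)·h_7 from x_2 - 2 → 0
  remainder 0.

S(h_6,h_7): leading monomials are coprime, so the S-polynomial reduces to 0 (Buchberger's first criterion).
Every S-polynomial of the final basis reduces to 0, so we have a Gröbner basis.
Inter-reduce: drop elements whose leading term is divisible by another's, tail-reduce, and make monic.
Reduced Gröbner basis: {x_1 + 1, x_2 - 2}.
Label its elements g_1 = x_1 + 1, g_2 = x_2 - 2.

Reduce p = -2*x_1**2 + x_1 - 2 modulo G:
  leading term x_1**2: subtract (-2*x_1)·g_1 from -2*x_1**2 + x_1 - 2 → -2*x_1 - 2
  leading term x_1: subtract (-2)·g_1 from -2*x_1 - 2 → 0
  normal form = 0.
Since the normal form is 0, p ∈ I.

-2*x_1**2 + x_1 - 2 lies in I (it reduces to 0).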